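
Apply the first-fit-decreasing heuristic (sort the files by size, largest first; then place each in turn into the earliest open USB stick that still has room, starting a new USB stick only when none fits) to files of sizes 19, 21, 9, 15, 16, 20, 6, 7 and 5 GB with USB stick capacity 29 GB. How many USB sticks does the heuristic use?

5

Sorted descending: 21, 20, 19, 16, 15, 9, 7, 6, 5.
  21 → USB stick 1 (new)  [load 21/29]
  20 → USB stick 2 (new)  [load 20/29]
  19 → USB stick 3 (new)  [load 19/29]
  16 → USB stick 4 (new)  [load 16/29]
  15 → USB stick 5 (new)  [load 15/29]
  9 → USB stick 2  [load 29/29]
  7 → USB stick 1  [load 28/29]
  6 → USB stick 3  [load 25/29]
  5 → USB stick 4  [load 21/29]
5 USB sticks opened.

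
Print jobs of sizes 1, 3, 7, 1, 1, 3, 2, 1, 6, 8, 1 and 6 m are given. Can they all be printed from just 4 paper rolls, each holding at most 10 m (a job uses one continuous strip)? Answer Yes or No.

Yes

A valid assignment using 4 paper rolls:
  roll 1: 8 + 2 = 10
  roll 2: 7 + 3 = 10
  roll 3: 6 + 3 + 1 = 10
  roll 4: 6 + 1 + 1 + 1 + 1 = 10
Every load is within 10 m, so 4 paper rolls suffice.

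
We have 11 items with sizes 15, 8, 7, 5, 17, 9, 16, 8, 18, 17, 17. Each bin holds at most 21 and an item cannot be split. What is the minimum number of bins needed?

8

Total = 18 + 17 + 17 + 17 + 16 + 15 + 9 + 8 + 8 + 7 + 5 = 137.
Lower bound: ⌈137/21⌉ = 7 bins.
A packing using 8 bins:
  bin 1: 18 = 18
  bin 2: 17 = 17
  bin 3: 17 = 17
  bin 4: 17 = 17
  bin 5: 16 + 5 = 21
  bin 6: 15 = 15
  bin 7: 9 + 8 = 17
  bin 8: 8 + 7 = 15
No arrangement into 7 bins stays within capacity, so 8 is optimal.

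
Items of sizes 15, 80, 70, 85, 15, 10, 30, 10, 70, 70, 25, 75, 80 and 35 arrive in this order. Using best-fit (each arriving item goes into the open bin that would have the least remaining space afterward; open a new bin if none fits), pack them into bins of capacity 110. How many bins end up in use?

7

  15 → bin 1 (new)  [load 15/110]
  80 → bin 1  [load 95/110]
  70 → bin 2 (new)  [load 70/110]
  85 → bin 3 (new)  [load 85/110]
  15 → bin 1  [load 110/110]
  10 → bin 3  [load 95/110]
  30 → bin 2  [load 100/110]
  10 → bin 2  [load 110/110]
  70 → bin 4 (new)  [load 70/110]
  70 → bin 5 (new)  [load 70/110]
  25 → bin 4  [load 95/110]
  75 → bin 6 (new)  [load 75/110]
  80 → bin 7 (new)  [load 80/110]
  35 → bin 6  [load 110/110]
7 bins opened.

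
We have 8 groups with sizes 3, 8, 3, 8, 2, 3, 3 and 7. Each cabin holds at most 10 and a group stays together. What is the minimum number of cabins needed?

4

Total = 8 + 8 + 7 + 3 + 3 + 3 + 3 + 2 = 37.
Lower bound: ⌈37/10⌉ = 4 cabins.
A packing using 4 cabins:
  cabin 1: 8 + 2 = 10
  cabin 2: 8 = 8
  cabin 3: 7 + 3 = 10
  cabin 4: 3 + 3 + 3 = 9
This matches the lower bound, so 4 is optimal.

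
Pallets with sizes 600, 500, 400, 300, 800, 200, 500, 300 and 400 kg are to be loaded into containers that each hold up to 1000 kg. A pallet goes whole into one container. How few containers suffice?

4

Total = 800 + 600 + 500 + 500 + 400 + 400 + 300 + 300 + 200 = 4000 kg.
Lower bound: ⌈4000/1000⌉ = 4 containers.
A packing using 4 containers:
  container 1: 800 + 200 = 1000
  container 2: 600 + 400 = 1000
  container 3: 500 + 500 = 1000
  container 4: 400 + 300 + 300 = 1000
This matches the lower bound, so 4 is optimal.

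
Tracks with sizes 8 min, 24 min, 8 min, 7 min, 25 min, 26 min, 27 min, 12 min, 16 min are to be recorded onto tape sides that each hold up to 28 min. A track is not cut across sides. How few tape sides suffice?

6

Total = 27 + 26 + 25 + 24 + 16 + 12 + 8 + 8 + 7 = 153 min.
Lower bound: ⌈153/28⌉ = 6 tape sides.
A packing using 6 tape sides:
  side 1: 27 = 27
  side 2: 26 = 26
  side 3: 25 = 25
  side 4: 24 = 24
  side 5: 16 + 12 = 28
  side 6: 8 + 8 + 7 = 23
This matches the lower bound, so 6 is optimal.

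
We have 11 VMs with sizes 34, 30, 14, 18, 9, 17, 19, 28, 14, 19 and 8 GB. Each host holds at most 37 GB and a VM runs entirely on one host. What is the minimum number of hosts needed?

Total = 34 + 30 + 28 + 19 + 19 + 18 + 17 + 14 + 14 + 9 + 8 = 210 GB.
Lower bound: ⌈210/37⌉ = 6 hosts.
A packing using 6 hosts:
  host 1: 34 = 34
  host 2: 30 = 30
  host 3: 28 + 9 = 37
  host 4: 19 + 18 = 37
  host 5: 19 + 17 = 36
  host 6: 14 + 14 + 8 = 36
This matches the lower bound, so 6 is optimal.

6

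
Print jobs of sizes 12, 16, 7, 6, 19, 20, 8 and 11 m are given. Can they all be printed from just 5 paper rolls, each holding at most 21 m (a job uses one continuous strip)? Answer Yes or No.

Total = 99 m; ⌈99/21⌉ = 5.
The bound of 5 does not rule out 5, but exhaustive search shows no assignment into 5 paper rolls of capacity 21 m exists — the minimum is 6.

No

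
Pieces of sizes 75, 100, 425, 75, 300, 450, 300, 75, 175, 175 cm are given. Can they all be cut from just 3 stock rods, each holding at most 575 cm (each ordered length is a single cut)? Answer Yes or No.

No

Total = 2150 cm; ⌈2150/575⌉ = 4.
At least 4 stock rods are required, but only 3 are allowed.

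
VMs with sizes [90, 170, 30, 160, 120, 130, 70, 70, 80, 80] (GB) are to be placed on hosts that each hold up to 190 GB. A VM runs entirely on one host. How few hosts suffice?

6

Total = 170 + 160 + 130 + 120 + 90 + 80 + 80 + 70 + 70 + 30 = 1000 GB.
Lower bound: ⌈1000/190⌉ = 6 hosts.
A packing using 6 hosts:
  host 1: 170 = 170
  host 2: 160 + 30 = 190
  host 3: 130 = 130
  host 4: 120 + 70 = 190
  host 5: 90 + 80 = 170
  host 6: 80 + 70 = 150
This matches the lower bound, so 6 is optimal.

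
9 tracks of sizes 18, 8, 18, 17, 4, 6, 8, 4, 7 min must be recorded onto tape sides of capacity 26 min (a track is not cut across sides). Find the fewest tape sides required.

Total = 18 + 18 + 17 + 8 + 8 + 7 + 6 + 4 + 4 = 90 min.
Lower bound: ⌈90/26⌉ = 4 tape sides.
A packing using 4 tape sides:
  side 1: 18 + 8 = 26
  side 2: 18 + 8 = 26
  side 3: 17 + 7 = 24
  side 4: 6 + 4 + 4 = 14
This matches the lower bound, so 4 is optimal.

4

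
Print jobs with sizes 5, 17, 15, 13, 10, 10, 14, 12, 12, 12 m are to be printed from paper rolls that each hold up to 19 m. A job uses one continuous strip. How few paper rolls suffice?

Total = 17 + 15 + 14 + 13 + 12 + 12 + 12 + 10 + 10 + 5 = 120 m.
Lower bound: ⌈120/19⌉ = 7 paper rolls.
Also, 9 print jobs each exceed 19/2 m, and no two of those can share a roll, so at least 9 paper rolls are needed.
A packing using 9 paper rolls:
  roll 1: 17 = 17
  roll 2: 15 = 15
  roll 3: 14 + 5 = 19
  roll 4: 13 = 13
  roll 5: 12 = 12
  roll 6: 12 = 12
  roll 7: 12 = 12
  roll 8: 10 = 10
  roll 9: 10 = 10
This matches the lower bound, so 9 is optimal.

9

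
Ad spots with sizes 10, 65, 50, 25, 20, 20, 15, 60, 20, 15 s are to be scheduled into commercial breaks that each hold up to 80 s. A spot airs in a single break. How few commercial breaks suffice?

Total = 65 + 60 + 50 + 25 + 20 + 20 + 20 + 15 + 15 + 10 = 300 s.
Lower bound: ⌈300/80⌉ = 4 commercial breaks.
A packing using 4 commercial breaks:
  break 1: 65 + 15 = 80
  break 2: 60 + 20 = 80
  break 3: 50 + 25 = 75
  break 4: 20 + 20 + 15 + 10 = 65
This matches the lower bound, so 4 is optimal.

4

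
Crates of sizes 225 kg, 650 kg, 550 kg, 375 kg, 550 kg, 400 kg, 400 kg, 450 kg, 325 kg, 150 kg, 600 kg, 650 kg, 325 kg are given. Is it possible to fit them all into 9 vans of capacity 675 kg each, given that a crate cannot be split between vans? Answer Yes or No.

No

Total = 5650 kg; ⌈5650/675⌉ = 9.
The bound of 9 does not rule out 9, but exhaustive search shows no assignment into 9 vans of capacity 675 kg exists — the minimum is 10.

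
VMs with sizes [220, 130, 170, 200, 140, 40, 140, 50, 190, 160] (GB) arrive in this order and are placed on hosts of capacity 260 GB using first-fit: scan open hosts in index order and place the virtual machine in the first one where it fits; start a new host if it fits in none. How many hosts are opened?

  220 → host 1 (new)  [load 220/260]
  130 → host 2 (new)  [load 130/260]
  170 → host 3 (new)  [load 170/260]
  200 → host 4 (new)  [load 200/260]
  140 → host 5 (new)  [load 140/260]
  40 → host 1  [load 260/260]
  140 → host 6 (new)  [load 140/260]
  50 → host 2  [load 180/260]
  190 → host 7 (new)  [load 190/260]
  160 → host 8 (new)  [load 160/260]
8 hosts opened.

8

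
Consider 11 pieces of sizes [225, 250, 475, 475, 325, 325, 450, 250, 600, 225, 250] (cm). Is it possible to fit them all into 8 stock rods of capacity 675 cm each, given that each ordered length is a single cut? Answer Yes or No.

A valid assignment using 7 stock rods:
  stock rod 1: 600 = 600
  stock rod 2: 475 = 475
  stock rod 3: 475 = 475
  stock rod 4: 450 + 225 = 675
  stock rod 5: 325 + 325 = 650
  stock rod 6: 250 + 250 = 500
  stock rod 7: 250 + 225 = 475
That uses only 7 ≤ 8, so 8 stock rods are enough.

Yes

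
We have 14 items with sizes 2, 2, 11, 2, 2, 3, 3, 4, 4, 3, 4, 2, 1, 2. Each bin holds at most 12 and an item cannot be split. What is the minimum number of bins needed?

Total = 11 + 4 + 4 + 4 + 3 + 3 + 3 + 2 + 2 + 2 + 2 + 2 + 2 + 1 = 45.
Lower bound: ⌈45/12⌉ = 4 bins.
A packing using 4 bins:
  bin 1: 11 + 1 = 12
  bin 2: 4 + 4 + 4 = 12
  bin 3: 3 + 3 + 3 + 2 = 11
  bin 4: 2 + 2 + 2 + 2 + 2 = 10
This matches the lower bound, so 4 is optimal.

4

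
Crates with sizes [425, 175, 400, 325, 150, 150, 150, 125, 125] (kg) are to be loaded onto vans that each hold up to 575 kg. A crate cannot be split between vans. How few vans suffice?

Total = 425 + 400 + 325 + 175 + 150 + 150 + 150 + 125 + 125 = 2025 kg.
Lower bound: ⌈2025/575⌉ = 4 vans.
A packing using 4 vans:
  van 1: 425 + 150 = 575
  van 2: 400 + 175 = 575
  van 3: 325 + 150 = 475
  van 4: 150 + 125 + 125 = 400
This matches the lower bound, so 4 is optimal.

4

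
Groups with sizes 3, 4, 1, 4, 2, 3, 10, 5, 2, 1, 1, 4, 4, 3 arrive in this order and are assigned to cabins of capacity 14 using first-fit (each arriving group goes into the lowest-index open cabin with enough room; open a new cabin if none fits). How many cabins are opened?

  3 → cabin 1 (new)  [load 3/14]
  4 → cabin 1  [load 7/14]
  1 → cabin 1  [load 8/14]
  4 → cabin 1  [load 12/14]
  2 → cabin 1  [load 14/14]
  3 → cabin 2 (new)  [load 3/14]
  10 → cabin 2  [load 13/14]
  5 → cabin 3 (new)  [load 5/14]
  2 → cabin 3  [load 7/14]
  1 → cabin 2  [load 14/14]
  1 → cabin 3  [load 8/14]
  4 → cabin 3  [load 12/14]
  4 → cabin 4 (new)  [load 4/14]
  3 → cabin 4  [load 7/14]
4 cabins opened.

4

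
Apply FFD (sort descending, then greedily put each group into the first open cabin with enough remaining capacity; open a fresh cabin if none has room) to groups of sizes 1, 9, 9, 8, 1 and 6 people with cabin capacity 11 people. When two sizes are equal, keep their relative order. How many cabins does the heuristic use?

Sorted descending: 9, 9, 8, 6, 1, 1.
  9 → cabin 1 (new)  [load 9/11]
  9 → cabin 2 (new)  [load 9/11]
  8 → cabin 3 (new)  [load 8/11]
  6 → cabin 4 (new)  [load 6/11]
  1 → cabin 1  [load 10/11]
  1 → cabin 1  [load 11/11]
4 cabins opened.

4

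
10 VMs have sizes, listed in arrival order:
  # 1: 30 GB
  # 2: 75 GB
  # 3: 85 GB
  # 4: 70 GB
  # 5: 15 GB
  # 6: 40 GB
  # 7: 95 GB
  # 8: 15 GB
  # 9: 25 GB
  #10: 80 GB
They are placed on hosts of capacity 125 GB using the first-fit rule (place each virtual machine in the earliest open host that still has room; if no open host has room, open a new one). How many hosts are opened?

5

  30 → host 1 (new)  [load 30/125]
  75 → host 1  [load 105/125]
  85 → host 2 (new)  [load 85/125]
  70 → host 3 (new)  [load 70/125]
  15 → host 1  [load 120/125]
  40 → host 2  [load 125/125]
  95 → host 4 (new)  [load 95/125]
  15 → host 3  [load 85/125]
  25 → host 3  [load 110/125]
  80 → host 5 (new)  [load 80/125]
5 hosts opened.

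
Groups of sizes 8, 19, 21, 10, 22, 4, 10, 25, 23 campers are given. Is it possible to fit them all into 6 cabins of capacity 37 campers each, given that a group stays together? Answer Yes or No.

A valid assignment using 5 cabins:
  cabin 1: 25 + 10 = 35
  cabin 2: 23 + 10 + 4 = 37
  cabin 3: 22 + 8 = 30
  cabin 4: 21 = 21
  cabin 5: 19 = 19
That uses only 5 ≤ 6, so 6 cabins are enough.

Yes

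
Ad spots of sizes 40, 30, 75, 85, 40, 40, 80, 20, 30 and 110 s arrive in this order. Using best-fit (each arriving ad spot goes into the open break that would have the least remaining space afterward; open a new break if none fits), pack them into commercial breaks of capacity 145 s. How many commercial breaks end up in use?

4

  40 → break 1 (new)  [load 40/145]
  30 → break 1  [load 70/145]
  75 → break 1  [load 145/145]
  85 → break 2 (new)  [load 85/145]
  40 → break 2  [load 125/145]
  40 → break 3 (new)  [load 40/145]
  80 → break 3  [load 120/145]
  20 → break 2  [load 145/145]
  30 → break 4 (new)  [load 30/145]
  110 → break 4  [load 140/145]
4 commercial breaks opened.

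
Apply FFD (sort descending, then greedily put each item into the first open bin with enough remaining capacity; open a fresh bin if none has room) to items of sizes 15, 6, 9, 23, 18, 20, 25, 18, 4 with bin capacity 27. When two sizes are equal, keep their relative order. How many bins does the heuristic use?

Sorted descending: 25, 23, 20, 18, 18, 15, 9, 6, 4.
  25 → bin 1 (new)  [load 25/27]
  23 → bin 2 (new)  [load 23/27]
  20 → bin 3 (new)  [load 20/27]
  18 → bin 4 (new)  [load 18/27]
  18 → bin 5 (new)  [load 18/27]
  15 → bin 6 (new)  [load 15/27]
  9 → bin 4  [load 27/27]
  6 → bin 3  [load 26/27]
  4 → bin 2  [load 27/27]
6 bins opened.

6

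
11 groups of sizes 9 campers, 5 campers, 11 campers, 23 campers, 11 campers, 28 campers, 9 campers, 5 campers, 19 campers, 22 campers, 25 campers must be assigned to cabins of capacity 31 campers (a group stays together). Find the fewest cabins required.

6

Total = 28 + 25 + 23 + 22 + 19 + 11 + 11 + 9 + 9 + 5 + 5 = 167 campers.
Lower bound: ⌈167/31⌉ = 6 cabins.
A packing using 6 cabins:
  cabin 1: 28 = 28
  cabin 2: 25 + 5 = 30
  cabin 3: 23 + 5 = 28
  cabin 4: 22 + 9 = 31
  cabin 5: 19 + 11 = 30
  cabin 6: 11 + 9 = 20
This matches the lower bound, so 6 is optimal.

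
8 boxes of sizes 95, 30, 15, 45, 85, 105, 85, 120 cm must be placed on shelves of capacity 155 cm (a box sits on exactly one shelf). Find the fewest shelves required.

5

Total = 120 + 105 + 95 + 85 + 85 + 45 + 30 + 15 = 580 cm.
Lower bound: ⌈580/155⌉ = 4 shelves.
Also, 5 boxes each exceed 155/2 cm, and no two of those can share a shelf, so at least 5 shelves are needed.
A packing using 5 shelves:
  shelf 1: 120 + 30 = 150
  shelf 2: 105 + 45 = 150
  shelf 3: 95 + 15 = 110
  shelf 4: 85 = 85
  shelf 5: 85 = 85
This matches the lower bound, so 5 is optimal.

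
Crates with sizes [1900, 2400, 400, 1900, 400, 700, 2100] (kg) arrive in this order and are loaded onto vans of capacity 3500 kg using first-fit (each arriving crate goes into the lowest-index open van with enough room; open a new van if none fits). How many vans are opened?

4

  1900 → van 1 (new)  [load 1900/3500]
  2400 → van 2 (new)  [load 2400/3500]
  400 → van 1  [load 2300/3500]
  1900 → van 3 (new)  [load 1900/3500]
  400 → van 1  [load 2700/3500]
  700 → van 1  [load 3400/3500]
  2100 → van 4 (new)  [load 2100/3500]
4 vans opened.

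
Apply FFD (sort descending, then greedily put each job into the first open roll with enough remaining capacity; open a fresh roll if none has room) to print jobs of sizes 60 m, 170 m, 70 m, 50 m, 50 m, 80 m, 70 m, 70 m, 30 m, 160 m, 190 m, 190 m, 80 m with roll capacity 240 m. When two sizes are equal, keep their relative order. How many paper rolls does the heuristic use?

Sorted descending: 190, 190, 170, 160, 80, 80, 70, 70, 70, 60, 50, 50, 30.
  190 → roll 1 (new)  [load 190/240]
  190 → roll 2 (new)  [load 190/240]
  170 → roll 3 (new)  [load 170/240]
  160 → roll 4 (new)  [load 160/240]
  80 → roll 4  [load 240/240]
  80 → roll 5 (new)  [load 80/240]
  70 → roll 3  [load 240/240]
  70 → roll 5  [load 150/240]
  70 → roll 5  [load 220/240]
  60 → roll 6 (new)  [load 60/240]
  50 → roll 1  [load 240/240]
  50 → roll 2  [load 240/240]
  30 → roll 6  [load 90/240]
6 paper rolls opened.

6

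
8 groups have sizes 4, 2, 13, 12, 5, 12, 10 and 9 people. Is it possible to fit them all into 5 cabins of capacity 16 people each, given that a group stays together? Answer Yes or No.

A valid assignment using 5 cabins:
  cabin 1: 13 + 2 = 15
  cabin 2: 12 + 4 = 16
  cabin 3: 12 = 12
  cabin 4: 10 + 5 = 15
  cabin 5: 9 = 9
Every load is within 16 people, so 5 cabins suffice.

Yes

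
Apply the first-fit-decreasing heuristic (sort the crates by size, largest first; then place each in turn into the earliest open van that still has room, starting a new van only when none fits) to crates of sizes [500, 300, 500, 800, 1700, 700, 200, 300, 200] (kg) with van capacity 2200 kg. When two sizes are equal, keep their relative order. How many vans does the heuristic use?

Sorted descending: 1700, 800, 700, 500, 500, 300, 300, 200, 200.
  1700 → van 1 (new)  [load 1700/2200]
  800 → van 2 (new)  [load 800/2200]
  700 → van 2  [load 1500/2200]
  500 → van 1  [load 2200/2200]
  500 → van 2  [load 2000/2200]
  300 → van 3 (new)  [load 300/2200]
  300 → van 3  [load 600/2200]
  200 → van 2  [load 2200/2200]
  200 → van 3  [load 800/2200]
3 vans opened.

3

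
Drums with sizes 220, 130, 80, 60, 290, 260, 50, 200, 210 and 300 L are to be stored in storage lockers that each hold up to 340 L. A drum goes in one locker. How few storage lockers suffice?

6

Total = 300 + 290 + 260 + 220 + 210 + 200 + 130 + 80 + 60 + 50 = 1800 L.
Lower bound: ⌈1800/340⌉ = 6 storage lockers.
A packing using 6 storage lockers:
  locker 1: 300 = 300
  locker 2: 290 + 50 = 340
  locker 3: 260 + 80 = 340
  locker 4: 220 + 60 = 280
  locker 5: 210 + 130 = 340
  locker 6: 200 = 200
This matches the lower bound, so 6 is optimal.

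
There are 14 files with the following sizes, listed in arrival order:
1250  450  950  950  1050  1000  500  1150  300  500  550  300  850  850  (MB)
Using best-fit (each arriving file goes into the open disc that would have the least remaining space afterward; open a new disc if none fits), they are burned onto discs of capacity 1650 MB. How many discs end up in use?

8

  1250 → disc 1 (new)  [load 1250/1650]
  450 → disc 2 (new)  [load 450/1650]
  950 → disc 2  [load 1400/1650]
  950 → disc 3 (new)  [load 950/1650]
  1050 → disc 4 (new)  [load 1050/1650]
  1000 → disc 5 (new)  [load 1000/1650]
  500 → disc 4  [load 1550/1650]
  1150 → disc 6 (new)  [load 1150/1650]
  300 → disc 1  [load 1550/1650]
  500 → disc 6  [load 1650/1650]
  550 → disc 5  [load 1550/1650]
  300 → disc 3  [load 1250/1650]
  850 → disc 7 (new)  [load 850/1650]
  850 → disc 8 (new)  [load 850/1650]
8 discs opened.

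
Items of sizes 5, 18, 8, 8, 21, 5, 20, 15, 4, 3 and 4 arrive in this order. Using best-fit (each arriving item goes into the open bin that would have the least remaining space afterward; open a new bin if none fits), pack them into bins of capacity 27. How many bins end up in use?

  5 → bin 1 (new)  [load 5/27]
  18 → bin 1  [load 23/27]
  8 → bin 2 (new)  [load 8/27]
  8 → bin 2  [load 16/27]
  21 → bin 3 (new)  [load 21/27]
  5 → bin 3  [load 26/27]
  20 → bin 4 (new)  [load 20/27]
  15 → bin 5 (new)  [load 15/27]
  4 → bin 1  [load 27/27]
  3 → bin 4  [load 23/27]
  4 → bin 4  [load 27/27]
5 bins opened.

5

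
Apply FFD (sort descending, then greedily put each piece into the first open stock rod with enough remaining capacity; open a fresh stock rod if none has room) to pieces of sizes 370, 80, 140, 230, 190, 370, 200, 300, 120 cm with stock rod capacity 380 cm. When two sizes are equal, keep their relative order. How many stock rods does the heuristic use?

6

Sorted descending: 370, 370, 300, 230, 200, 190, 140, 120, 80.
  370 → stock rod 1 (new)  [load 370/380]
  370 → stock rod 2 (new)  [load 370/380]
  300 → stock rod 3 (new)  [load 300/380]
  230 → stock rod 4 (new)  [load 230/380]
  200 → stock rod 5 (new)  [load 200/380]
  190 → stock rod 6 (new)  [load 190/380]
  140 → stock rod 4  [load 370/380]
  120 → stock rod 5  [load 320/380]
  80 → stock rod 3  [load 380/380]
6 stock rods opened.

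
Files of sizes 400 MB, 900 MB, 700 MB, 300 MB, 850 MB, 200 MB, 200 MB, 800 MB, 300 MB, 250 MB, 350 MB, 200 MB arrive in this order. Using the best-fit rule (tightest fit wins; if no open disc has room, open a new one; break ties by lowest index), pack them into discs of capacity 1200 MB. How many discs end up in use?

5

  400 → disc 1 (new)  [load 400/1200]
  900 → disc 2 (new)  [load 900/1200]
  700 → disc 1  [load 1100/1200]
  300 → disc 2  [load 1200/1200]
  850 → disc 3 (new)  [load 850/1200]
  200 → disc 3  [load 1050/1200]
  200 → disc 4 (new)  [load 200/1200]
  800 → disc 4  [load 1000/1200]
  300 → disc 5 (new)  [load 300/1200]
  250 → disc 5  [load 550/1200]
  350 → disc 5  [load 900/1200]
  200 → disc 4  [load 1200/1200]
5 discs opened.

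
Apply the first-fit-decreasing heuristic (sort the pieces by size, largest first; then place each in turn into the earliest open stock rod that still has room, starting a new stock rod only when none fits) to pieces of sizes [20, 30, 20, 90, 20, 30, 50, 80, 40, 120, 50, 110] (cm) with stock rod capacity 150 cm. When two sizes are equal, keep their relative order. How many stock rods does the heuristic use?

5

Sorted descending: 120, 110, 90, 80, 50, 50, 40, 30, 30, 20, 20, 20.
  120 → stock rod 1 (new)  [load 120/150]
  110 → stock rod 2 (new)  [load 110/150]
  90 → stock rod 3 (new)  [load 90/150]
  80 → stock rod 4 (new)  [load 80/150]
  50 → stock rod 3  [load 140/150]
  50 → stock rod 4  [load 130/150]
  40 → stock rod 2  [load 150/150]
  30 → stock rod 1  [load 150/150]
  30 → stock rod 5 (new)  [load 30/150]
  20 → stock rod 4  [load 150/150]
  20 → stock rod 5  [load 50/150]
  20 → stock rod 5  [load 70/150]
5 stock rods opened.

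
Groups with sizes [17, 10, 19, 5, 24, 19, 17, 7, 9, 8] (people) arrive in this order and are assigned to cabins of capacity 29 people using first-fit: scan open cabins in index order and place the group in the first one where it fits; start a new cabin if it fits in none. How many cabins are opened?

6

  17 → cabin 1 (new)  [load 17/29]
  10 → cabin 1  [load 27/29]
  19 → cabin 2 (new)  [load 19/29]
  5 → cabin 2  [load 24/29]
  24 → cabin 3 (new)  [load 24/29]
  19 → cabin 4 (new)  [load 19/29]
  17 → cabin 5 (new)  [load 17/29]
  7 → cabin 4  [load 26/29]
  9 → cabin 5  [load 26/29]
  8 → cabin 6 (new)  [load 8/29]
6 cabins opened.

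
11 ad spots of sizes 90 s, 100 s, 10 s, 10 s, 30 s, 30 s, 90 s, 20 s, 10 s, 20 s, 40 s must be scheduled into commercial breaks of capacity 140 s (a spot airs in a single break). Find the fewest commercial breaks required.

4

Total = 100 + 90 + 90 + 40 + 30 + 30 + 20 + 20 + 10 + 10 + 10 = 450 s.
Lower bound: ⌈450/140⌉ = 4 commercial breaks.
A packing using 4 commercial breaks:
  break 1: 100 + 40 = 140
  break 2: 90 + 30 + 20 = 140
  break 3: 90 + 30 + 20 = 140
  break 4: 10 + 10 + 10 = 30
This matches the lower bound, so 4 is optimal.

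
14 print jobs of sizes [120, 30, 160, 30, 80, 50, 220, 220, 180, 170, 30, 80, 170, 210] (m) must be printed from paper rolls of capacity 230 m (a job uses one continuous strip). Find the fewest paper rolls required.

9

Total = 220 + 220 + 210 + 180 + 170 + 170 + 160 + 120 + 80 + 80 + 50 + 30 + 30 + 30 = 1750 m.
Lower bound: ⌈1750/230⌉ = 8 paper rolls.
A packing using 9 paper rolls:
  roll 1: 220 = 220
  roll 2: 220 = 220
  roll 3: 210 = 210
  roll 4: 180 + 50 = 230
  roll 5: 170 + 30 + 30 = 230
  roll 6: 170 + 30 = 200
  roll 7: 160 = 160
  roll 8: 120 + 80 = 200
  roll 9: 80 = 80
No arrangement into 8 paper rolls stays within capacity, so 9 is optimal.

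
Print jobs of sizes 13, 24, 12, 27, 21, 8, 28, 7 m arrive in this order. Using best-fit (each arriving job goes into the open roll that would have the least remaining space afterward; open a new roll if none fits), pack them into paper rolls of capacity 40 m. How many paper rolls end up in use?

  13 → roll 1 (new)  [load 13/40]
  24 → roll 1  [load 37/40]
  12 → roll 2 (new)  [load 12/40]
  27 → roll 2  [load 39/40]
  21 → roll 3 (new)  [load 21/40]
  8 → roll 3  [load 29/40]
  28 → roll 4 (new)  [load 28/40]
  7 → roll 3  [load 36/40]
4 paper rolls opened.

4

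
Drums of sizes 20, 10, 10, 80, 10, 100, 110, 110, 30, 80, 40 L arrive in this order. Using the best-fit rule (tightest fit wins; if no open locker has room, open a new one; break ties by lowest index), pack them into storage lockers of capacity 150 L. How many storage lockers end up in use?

  20 → locker 1 (new)  [load 20/150]
  10 → locker 1  [load 30/150]
  10 → locker 1  [load 40/150]
  80 → locker 1  [load 120/150]
  10 → locker 1  [load 130/150]
  100 → locker 2 (new)  [load 100/150]
  110 → locker 3 (new)  [load 110/150]
  110 → locker 4 (new)  [load 110/150]
  30 → locker 3  [load 140/150]
  80 → locker 5 (new)  [load 80/150]
  40 → locker 4  [load 150/150]
5 storage lockers opened.

5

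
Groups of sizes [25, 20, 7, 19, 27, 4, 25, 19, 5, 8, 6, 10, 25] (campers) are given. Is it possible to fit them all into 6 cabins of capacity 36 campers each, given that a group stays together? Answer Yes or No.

Total = 200 campers; ⌈200/36⌉ = 6.
7 groups each exceed half the capacity and cannot share a cabin, forcing at least 7 cabins.
At least 7 cabins are required, but only 6 are allowed.

No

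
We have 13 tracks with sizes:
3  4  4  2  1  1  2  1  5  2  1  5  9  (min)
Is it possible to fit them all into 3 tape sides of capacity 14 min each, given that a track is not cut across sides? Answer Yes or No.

A valid assignment using 3 tape sides:
  side 1: 9 + 5 = 14
  side 2: 5 + 4 + 4 + 1 = 14
  side 3: 3 + 2 + 2 + 2 + 1 + 1 + 1 = 12
Every load is within 14 min, so 3 tape sides suffice.

Yes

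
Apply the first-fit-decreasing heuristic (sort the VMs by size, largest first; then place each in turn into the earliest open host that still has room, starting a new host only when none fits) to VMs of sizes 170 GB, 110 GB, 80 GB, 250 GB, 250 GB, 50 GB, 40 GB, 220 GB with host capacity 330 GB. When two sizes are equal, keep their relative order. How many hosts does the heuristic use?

4

Sorted descending: 250, 250, 220, 170, 110, 80, 50, 40.
  250 → host 1 (new)  [load 250/330]
  250 → host 2 (new)  [load 250/330]
  220 → host 3 (new)  [load 220/330]
  170 → host 4 (new)  [load 170/330]
  110 → host 3  [load 330/330]
  80 → host 1  [load 330/330]
  50 → host 2  [load 300/330]
  40 → host 4  [load 210/330]
4 hosts opened.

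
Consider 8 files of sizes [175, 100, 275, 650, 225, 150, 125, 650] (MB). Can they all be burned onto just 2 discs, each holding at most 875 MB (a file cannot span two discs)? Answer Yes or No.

Total = 2350 MB; ⌈2350/875⌉ = 3.
At least 3 discs are required, but only 2 are allowed.

No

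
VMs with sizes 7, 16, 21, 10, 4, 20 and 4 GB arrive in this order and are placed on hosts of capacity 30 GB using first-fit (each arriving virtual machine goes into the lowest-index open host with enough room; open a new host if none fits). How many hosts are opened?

  7 → host 1 (new)  [load 7/30]
  16 → host 1  [load 23/30]
  21 → host 2 (new)  [load 21/30]
  10 → host 3 (new)  [load 10/30]
  4 → host 1  [load 27/30]
  20 → host 3  [load 30/30]
  4 → host 2  [load 25/30]
3 hosts opened.

3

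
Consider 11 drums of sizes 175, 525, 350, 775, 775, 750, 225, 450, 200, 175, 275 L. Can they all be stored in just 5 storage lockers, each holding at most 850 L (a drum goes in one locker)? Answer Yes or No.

No

Total = 4675 L; ⌈4675/850⌉ = 6.
At least 6 storage lockers are required, but only 5 are allowed.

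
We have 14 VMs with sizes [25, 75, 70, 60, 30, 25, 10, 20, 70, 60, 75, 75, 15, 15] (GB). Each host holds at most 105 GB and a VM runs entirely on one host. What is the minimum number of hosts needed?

7

Total = 75 + 75 + 75 + 70 + 70 + 60 + 60 + 30 + 25 + 25 + 20 + 15 + 15 + 10 = 625 GB.
Lower bound: ⌈625/105⌉ = 6 hosts.
Also, 7 VMs each exceed 105/2 GB, and no two of those can share a host, so at least 7 hosts are needed.
A packing using 7 hosts:
  host 1: 75 + 30 = 105
  host 2: 75 + 25 = 100
  host 3: 75 + 25 = 100
  host 4: 70 + 20 + 15 = 105
  host 5: 70 + 15 + 10 = 95
  host 6: 60 = 60
  host 7: 60 = 60
This matches the lower bound, so 7 is optimal.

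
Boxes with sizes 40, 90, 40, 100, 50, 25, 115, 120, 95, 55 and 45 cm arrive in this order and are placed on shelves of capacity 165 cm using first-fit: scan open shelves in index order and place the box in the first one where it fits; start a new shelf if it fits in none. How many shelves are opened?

5

  40 → shelf 1 (new)  [load 40/165]
  90 → shelf 1  [load 130/165]
  40 → shelf 2 (new)  [load 40/165]
  100 → shelf 2  [load 140/165]
  50 → shelf 3 (new)  [load 50/165]
  25 → shelf 1  [load 155/165]
  115 → shelf 3  [load 165/165]
  120 → shelf 4 (new)  [load 120/165]
  95 → shelf 5 (new)  [load 95/165]
  55 → shelf 5  [load 150/165]
  45 → shelf 4  [load 165/165]
5 shelves opened.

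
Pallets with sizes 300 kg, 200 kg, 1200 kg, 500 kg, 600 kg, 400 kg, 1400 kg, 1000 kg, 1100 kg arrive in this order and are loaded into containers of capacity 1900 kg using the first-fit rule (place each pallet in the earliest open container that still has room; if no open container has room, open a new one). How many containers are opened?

  300 → container 1 (new)  [load 300/1900]
  200 → container 1  [load 500/1900]
  1200 → container 1  [load 1700/1900]
  500 → container 2 (new)  [load 500/1900]
  600 → container 2  [load 1100/1900]
  400 → container 2  [load 1500/1900]
  1400 → container 3 (new)  [load 1400/1900]
  1000 → container 4 (new)  [load 1000/1900]
  1100 → container 5 (new)  [load 1100/1900]
5 containers opened.

5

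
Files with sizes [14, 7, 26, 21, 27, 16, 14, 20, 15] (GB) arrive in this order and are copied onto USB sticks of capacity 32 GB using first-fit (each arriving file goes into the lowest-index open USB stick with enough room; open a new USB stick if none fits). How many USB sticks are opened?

7

  14 → USB stick 1 (new)  [load 14/32]
  7 → USB stick 1  [load 21/32]
  26 → USB stick 2 (new)  [load 26/32]
  21 → USB stick 3 (new)  [load 21/32]
  27 → USB stick 4 (new)  [load 27/32]
  16 → USB stick 5 (new)  [load 16/32]
  14 → USB stick 5  [load 30/32]
  20 → USB stick 6 (new)  [load 20/32]
  15 → USB stick 7 (new)  [load 15/32]
7 USB sticks opened.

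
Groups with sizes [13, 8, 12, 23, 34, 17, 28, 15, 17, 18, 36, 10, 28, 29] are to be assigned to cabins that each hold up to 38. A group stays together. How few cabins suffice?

9

Total = 36 + 34 + 29 + 28 + 28 + 23 + 18 + 17 + 17 + 15 + 13 + 12 + 10 + 8 = 288.
Lower bound: ⌈288/38⌉ = 8 cabins.
A packing using 9 cabins:
  cabin 1: 36 = 36
  cabin 2: 34 = 34
  cabin 3: 29 + 8 = 37
  cabin 4: 28 + 10 = 38
  cabin 5: 28 = 28
  cabin 6: 23 + 15 = 38
  cabin 7: 18 + 17 = 35
  cabin 8: 17 + 13 = 30
  cabin 9: 12 = 12
No arrangement into 8 cabins stays within capacity, so 9 is optimal.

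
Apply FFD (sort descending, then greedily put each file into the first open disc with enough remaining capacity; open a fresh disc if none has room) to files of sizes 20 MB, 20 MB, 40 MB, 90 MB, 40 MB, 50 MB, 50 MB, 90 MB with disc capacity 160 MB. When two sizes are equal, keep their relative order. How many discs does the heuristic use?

Sorted descending: 90, 90, 50, 50, 40, 40, 20, 20.
  90 → disc 1 (new)  [load 90/160]
  90 → disc 2 (new)  [load 90/160]
  50 → disc 1  [load 140/160]
  50 → disc 2  [load 140/160]
  40 → disc 3 (new)  [load 40/160]
  40 → disc 3  [load 80/160]
  20 → disc 1  [load 160/160]
  20 → disc 2  [load 160/160]
3 discs opened.

3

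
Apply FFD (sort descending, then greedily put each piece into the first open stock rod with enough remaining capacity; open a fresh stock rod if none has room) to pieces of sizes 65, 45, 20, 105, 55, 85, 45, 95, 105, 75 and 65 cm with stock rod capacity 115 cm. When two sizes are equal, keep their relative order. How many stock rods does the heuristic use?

8

Sorted descending: 105, 105, 95, 85, 75, 65, 65, 55, 45, 45, 20.
  105 → stock rod 1 (new)  [load 105/115]
  105 → stock rod 2 (new)  [load 105/115]
  95 → stock rod 3 (new)  [load 95/115]
  85 → stock rod 4 (new)  [load 85/115]
  75 → stock rod 5 (new)  [load 75/115]
  65 → stock rod 6 (new)  [load 65/115]
  65 → stock rod 7 (new)  [load 65/115]
  55 → stock rod 8 (new)  [load 55/115]
  45 → stock rod 6  [load 110/115]
  45 → stock rod 7  [load 110/115]
  20 → stock rod 3  [load 115/115]
8 stock rods opened.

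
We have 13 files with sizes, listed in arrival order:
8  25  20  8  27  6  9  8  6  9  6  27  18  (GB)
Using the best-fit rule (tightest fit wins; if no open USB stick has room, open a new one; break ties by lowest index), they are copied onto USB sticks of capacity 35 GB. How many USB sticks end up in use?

  8 → USB stick 1 (new)  [load 8/35]
  25 → USB stick 1  [load 33/35]
  20 → USB stick 2 (new)  [load 20/35]
  8 → USB stick 2  [load 28/35]
  27 → USB stick 3 (new)  [load 27/35]
  6 → USB stick 2  [load 34/35]
  9 → USB stick 4 (new)  [load 9/35]
  8 → USB stick 3  [load 35/35]
  6 → USB stick 4  [load 15/35]
  9 → USB stick 4  [load 24/35]
  6 → USB stick 4  [load 30/35]
  27 → USB stick 5 (new)  [load 27/35]
  18 → USB stick 6 (new)  [load 18/35]
6 USB sticks opened.

6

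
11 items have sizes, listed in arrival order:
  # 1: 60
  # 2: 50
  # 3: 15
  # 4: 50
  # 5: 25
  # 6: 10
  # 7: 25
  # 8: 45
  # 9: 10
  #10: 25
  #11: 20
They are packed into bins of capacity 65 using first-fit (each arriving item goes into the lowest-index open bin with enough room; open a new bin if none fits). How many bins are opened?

  60 → bin 1 (new)  [load 60/65]
  50 → bin 2 (new)  [load 50/65]
  15 → bin 2  [load 65/65]
  50 → bin 3 (new)  [load 50/65]
  25 → bin 4 (new)  [load 25/65]
  10 → bin 3  [load 60/65]
  25 → bin 4  [load 50/65]
  45 → bin 5 (new)  [load 45/65]
  10 → bin 4  [load 60/65]
  25 → bin 6 (new)  [load 25/65]
  20 → bin 5  [load 65/65]
6 bins opened.

6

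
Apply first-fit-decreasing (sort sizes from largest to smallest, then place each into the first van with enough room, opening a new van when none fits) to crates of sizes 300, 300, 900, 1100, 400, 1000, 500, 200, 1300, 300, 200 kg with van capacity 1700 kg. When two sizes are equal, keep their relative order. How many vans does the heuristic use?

Sorted descending: 1300, 1100, 1000, 900, 500, 400, 300, 300, 300, 200, 200.
  1300 → van 1 (new)  [load 1300/1700]
  1100 → van 2 (new)  [load 1100/1700]
  1000 → van 3 (new)  [load 1000/1700]
  900 → van 4 (new)  [load 900/1700]
  500 → van 2  [load 1600/1700]
  400 → van 1  [load 1700/1700]
  300 → van 3  [load 1300/1700]
  300 → van 3  [load 1600/1700]
  300 → van 4  [load 1200/1700]
  200 → van 4  [load 1400/1700]
  200 → van 4  [load 1600/1700]
4 vans opened.

4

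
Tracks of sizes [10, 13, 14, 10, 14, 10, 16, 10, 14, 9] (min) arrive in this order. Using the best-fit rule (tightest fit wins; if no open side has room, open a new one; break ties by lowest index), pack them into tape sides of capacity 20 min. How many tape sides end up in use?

  10 → side 1 (new)  [load 10/20]
  13 → side 2 (new)  [load 13/20]
  14 → side 3 (new)  [load 14/20]
  10 → side 1  [load 20/20]
  14 → side 4 (new)  [load 14/20]
  10 → side 5 (new)  [load 10/20]
  16 → side 6 (new)  [load 16/20]
  10 → side 5  [load 20/20]
  14 → side 7 (new)  [load 14/20]
  9 → side 8 (new)  [load 9/20]
8 tape sides opened.

8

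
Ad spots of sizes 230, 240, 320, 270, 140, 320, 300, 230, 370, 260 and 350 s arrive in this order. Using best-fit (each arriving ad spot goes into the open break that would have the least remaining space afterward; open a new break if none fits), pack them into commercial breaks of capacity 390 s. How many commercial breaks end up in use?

10

  230 → break 1 (new)  [load 230/390]
  240 → break 2 (new)  [load 240/390]
  320 → break 3 (new)  [load 320/390]
  270 → break 4 (new)  [load 270/390]
  140 → break 2  [load 380/390]
  320 → break 5 (new)  [load 320/390]
  300 → break 6 (new)  [load 300/390]
  230 → break 7 (new)  [load 230/390]
  370 → break 8 (new)  [load 370/390]
  260 → break 9 (new)  [load 260/390]
  350 → break 10 (new)  [load 350/390]
10 commercial breaks opened.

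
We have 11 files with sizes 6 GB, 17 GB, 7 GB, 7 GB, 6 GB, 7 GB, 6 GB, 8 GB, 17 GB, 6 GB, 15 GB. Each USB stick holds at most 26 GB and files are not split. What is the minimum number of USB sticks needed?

5

Total = 17 + 17 + 15 + 8 + 7 + 7 + 7 + 6 + 6 + 6 + 6 = 102 GB.
Lower bound: ⌈102/26⌉ = 4 USB sticks.
A packing using 5 USB sticks:
  USB stick 1: 17 + 8 = 25
  USB stick 2: 17 + 7 = 24
  USB stick 3: 15 + 7 = 22
  USB stick 4: 7 + 6 + 6 + 6 = 25
  USB stick 5: 6 = 6
No arrangement into 4 USB sticks stays within capacity, so 5 is optimal.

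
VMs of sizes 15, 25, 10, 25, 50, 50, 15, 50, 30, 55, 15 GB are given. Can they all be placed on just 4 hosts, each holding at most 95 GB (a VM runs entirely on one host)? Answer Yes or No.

Yes

A valid assignment using 4 hosts:
  host 1: 55 + 30 + 10 = 95
  host 2: 50 + 25 + 15 = 90
  host 3: 50 + 25 + 15 = 90
  host 4: 50 + 15 = 65
Every load is within 95 GB, so 4 hosts suffice.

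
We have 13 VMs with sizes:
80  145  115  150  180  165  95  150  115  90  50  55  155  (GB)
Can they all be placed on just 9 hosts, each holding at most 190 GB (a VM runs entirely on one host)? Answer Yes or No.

Total = 1545 GB; ⌈1545/190⌉ = 9.
The bound of 9 does not rule out 9, but exhaustive search shows no assignment into 9 hosts of capacity 190 GB exists — the minimum is 10.

No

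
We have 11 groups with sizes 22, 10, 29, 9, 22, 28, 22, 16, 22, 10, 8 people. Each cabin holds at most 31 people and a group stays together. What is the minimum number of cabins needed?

8

Total = 29 + 28 + 22 + 22 + 22 + 22 + 16 + 10 + 10 + 9 + 8 = 198 people.
Lower bound: ⌈198/31⌉ = 7 cabins.
A packing using 8 cabins:
  cabin 1: 29 = 29
  cabin 2: 28 = 28
  cabin 3: 22 + 9 = 31
  cabin 4: 22 + 8 = 30
  cabin 5: 22 = 22
  cabin 6: 22 = 22
  cabin 7: 16 + 10 = 26
  cabin 8: 10 = 10
No arrangement into 7 cabins stays within capacity, so 8 is optimal.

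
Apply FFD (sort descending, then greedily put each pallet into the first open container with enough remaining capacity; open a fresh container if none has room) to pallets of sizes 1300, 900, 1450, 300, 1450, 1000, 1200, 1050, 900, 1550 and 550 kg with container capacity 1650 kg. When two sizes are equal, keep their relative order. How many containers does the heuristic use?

9

Sorted descending: 1550, 1450, 1450, 1300, 1200, 1050, 1000, 900, 900, 550, 300.
  1550 → container 1 (new)  [load 1550/1650]
  1450 → container 2 (new)  [load 1450/1650]
  1450 → container 3 (new)  [load 1450/1650]
  1300 → container 4 (new)  [load 1300/1650]
  1200 → container 5 (new)  [load 1200/1650]
  1050 → container 6 (new)  [load 1050/1650]
  1000 → container 7 (new)  [load 1000/1650]
  900 → container 8 (new)  [load 900/1650]
  900 → container 9 (new)  [load 900/1650]
  550 → container 6  [load 1600/1650]
  300 → container 4  [load 1600/1650]
9 containers opened.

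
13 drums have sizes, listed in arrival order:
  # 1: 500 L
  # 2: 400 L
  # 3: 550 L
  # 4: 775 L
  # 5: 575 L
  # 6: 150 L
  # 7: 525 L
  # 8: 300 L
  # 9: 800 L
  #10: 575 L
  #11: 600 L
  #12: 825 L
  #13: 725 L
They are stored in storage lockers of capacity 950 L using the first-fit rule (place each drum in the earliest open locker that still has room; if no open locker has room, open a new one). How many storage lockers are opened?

  500 → locker 1 (new)  [load 500/950]
  400 → locker 1  [load 900/950]
  550 → locker 2 (new)  [load 550/950]
  775 → locker 3 (new)  [load 775/950]
  575 → locker 4 (new)  [load 575/950]
  150 → locker 2  [load 700/950]
  525 → locker 5 (new)  [load 525/950]
  300 → locker 4  [load 875/950]
  800 → locker 6 (new)  [load 800/950]
  575 → locker 7 (new)  [load 575/950]
  600 → locker 8 (new)  [load 600/950]
  825 → locker 9 (new)  [load 825/950]
  725 → locker 10 (new)  [load 725/950]
10 storage lockers opened.

10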